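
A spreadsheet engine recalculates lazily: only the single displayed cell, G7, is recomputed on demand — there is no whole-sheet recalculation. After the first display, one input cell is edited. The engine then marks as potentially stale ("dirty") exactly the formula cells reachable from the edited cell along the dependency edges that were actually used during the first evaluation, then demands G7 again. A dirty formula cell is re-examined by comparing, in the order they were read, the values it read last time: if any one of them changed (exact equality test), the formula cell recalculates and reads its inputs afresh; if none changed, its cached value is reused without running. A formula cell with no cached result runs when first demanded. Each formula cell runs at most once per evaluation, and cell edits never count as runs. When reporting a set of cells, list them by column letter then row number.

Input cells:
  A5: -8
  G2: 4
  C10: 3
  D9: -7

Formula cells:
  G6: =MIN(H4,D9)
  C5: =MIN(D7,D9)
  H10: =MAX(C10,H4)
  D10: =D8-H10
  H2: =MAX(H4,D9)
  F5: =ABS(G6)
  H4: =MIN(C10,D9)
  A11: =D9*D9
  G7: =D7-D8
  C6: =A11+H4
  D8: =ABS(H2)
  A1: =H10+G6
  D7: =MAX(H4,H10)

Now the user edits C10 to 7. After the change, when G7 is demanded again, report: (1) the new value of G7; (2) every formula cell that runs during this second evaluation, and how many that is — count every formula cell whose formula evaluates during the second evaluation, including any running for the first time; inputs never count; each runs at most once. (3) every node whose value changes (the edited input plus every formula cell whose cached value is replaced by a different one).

New value of G7: 0.
Formula cells that run: D7, G7, H4, H10 — 4 in total.
Values that change: C10, D7, G7, H10.
Key observation: the cutoff stops propagation at H2 — its inputs' values are unchanged, so it reuses its cache.

First evaluation (everything demanded from the output):
  H4 = MIN(3, -7) = -7
  H2 = MAX(-7, -7) = -7
  D8 = ABS(-7) = 7
  H10 = MAX(3, -7) = 3
  D7 = MAX(-7, 3) = 3
  G7 = 3 - 7 = -4

Propagation after the edit:
  H4: runs — C10 3->7; result -7 (same value as before).
  H2: checked — values it read are unchanged (H4 unchanged, D9 unchanged); reused cached -7 without running.
  D8: checked — values it read are unchanged (H2 unchanged); reused cached 7 without running.
  H10: runs — C10 3->7; result 7.
  D7: runs — H10 3->7; result 7.
  G7: runs — D7 3->7; result 0.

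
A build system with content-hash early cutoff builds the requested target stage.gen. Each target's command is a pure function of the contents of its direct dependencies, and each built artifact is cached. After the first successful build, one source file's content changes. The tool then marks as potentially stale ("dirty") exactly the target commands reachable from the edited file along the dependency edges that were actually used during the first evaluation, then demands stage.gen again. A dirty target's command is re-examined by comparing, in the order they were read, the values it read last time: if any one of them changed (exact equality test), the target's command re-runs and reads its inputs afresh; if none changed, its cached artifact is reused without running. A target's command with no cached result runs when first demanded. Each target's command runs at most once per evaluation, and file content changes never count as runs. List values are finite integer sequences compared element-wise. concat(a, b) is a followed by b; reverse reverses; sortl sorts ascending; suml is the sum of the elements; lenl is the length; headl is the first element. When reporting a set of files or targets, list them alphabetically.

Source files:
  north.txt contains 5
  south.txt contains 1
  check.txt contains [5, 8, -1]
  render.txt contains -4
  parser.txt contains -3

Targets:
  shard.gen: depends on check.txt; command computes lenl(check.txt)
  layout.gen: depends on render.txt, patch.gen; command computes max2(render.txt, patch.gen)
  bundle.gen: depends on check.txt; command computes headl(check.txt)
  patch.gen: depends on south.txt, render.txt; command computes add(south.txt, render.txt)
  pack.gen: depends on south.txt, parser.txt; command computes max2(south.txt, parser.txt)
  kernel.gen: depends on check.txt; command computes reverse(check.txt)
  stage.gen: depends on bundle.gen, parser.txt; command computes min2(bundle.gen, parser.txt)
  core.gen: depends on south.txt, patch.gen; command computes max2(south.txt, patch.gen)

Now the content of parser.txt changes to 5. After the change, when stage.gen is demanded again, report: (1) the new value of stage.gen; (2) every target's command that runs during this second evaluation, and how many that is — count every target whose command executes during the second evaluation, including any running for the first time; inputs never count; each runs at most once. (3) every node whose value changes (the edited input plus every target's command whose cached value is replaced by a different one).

First evaluation (everything demanded from the output):
  bundle.gen = headl([5, 8, -1]) = 5
  stage.gen = min2(5, -3) = -3

Propagation after the edit:
  stage.gen: runs — parser.txt -3->5; result 5.

New value of stage.gen: 5.
Target commands that run: stage.gen — 1 in total.
Values that change: parser.txt, stage.gen.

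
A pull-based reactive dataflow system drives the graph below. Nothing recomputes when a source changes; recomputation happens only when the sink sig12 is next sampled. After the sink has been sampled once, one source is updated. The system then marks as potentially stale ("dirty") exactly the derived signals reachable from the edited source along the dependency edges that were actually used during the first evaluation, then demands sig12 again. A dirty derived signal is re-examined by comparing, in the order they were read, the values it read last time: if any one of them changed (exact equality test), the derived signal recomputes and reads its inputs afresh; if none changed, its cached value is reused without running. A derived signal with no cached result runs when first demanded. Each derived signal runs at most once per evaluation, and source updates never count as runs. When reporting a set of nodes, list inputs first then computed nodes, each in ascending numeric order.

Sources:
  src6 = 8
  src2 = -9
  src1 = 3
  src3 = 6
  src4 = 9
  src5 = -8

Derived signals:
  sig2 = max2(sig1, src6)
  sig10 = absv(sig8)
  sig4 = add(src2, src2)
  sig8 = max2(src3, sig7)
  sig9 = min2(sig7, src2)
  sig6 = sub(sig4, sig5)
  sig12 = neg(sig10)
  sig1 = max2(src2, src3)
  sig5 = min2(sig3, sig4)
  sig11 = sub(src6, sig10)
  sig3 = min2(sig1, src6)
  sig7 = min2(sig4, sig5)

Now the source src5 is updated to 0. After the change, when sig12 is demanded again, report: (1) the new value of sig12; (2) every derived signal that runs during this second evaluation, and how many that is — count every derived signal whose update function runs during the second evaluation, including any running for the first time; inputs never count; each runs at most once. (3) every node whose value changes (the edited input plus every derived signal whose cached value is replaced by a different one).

First evaluation (everything demanded from the output):
  sig1 = max2(-9, 6) = 6
  sig3 = min2(6, 8) = 6
  sig4 = add(-9, -9) = -18
  sig5 = min2(6, -18) = -18
  sig7 = min2(-18, -18) = -18
  sig8 = max2(6, -18) = 6
  sig10 = absv(6) = 6
  sig12 = neg(6) = -6

Propagation after the edit:
  src5 feeds no computation that the output demands — nothing is marked dirty and nothing runs.

Key observation: src5 is never demanded by the output, so the edit triggers no recomputation at all.

New value of sig12: -6.
Derived signals that run: none — 0 in total.
Values that change: src5.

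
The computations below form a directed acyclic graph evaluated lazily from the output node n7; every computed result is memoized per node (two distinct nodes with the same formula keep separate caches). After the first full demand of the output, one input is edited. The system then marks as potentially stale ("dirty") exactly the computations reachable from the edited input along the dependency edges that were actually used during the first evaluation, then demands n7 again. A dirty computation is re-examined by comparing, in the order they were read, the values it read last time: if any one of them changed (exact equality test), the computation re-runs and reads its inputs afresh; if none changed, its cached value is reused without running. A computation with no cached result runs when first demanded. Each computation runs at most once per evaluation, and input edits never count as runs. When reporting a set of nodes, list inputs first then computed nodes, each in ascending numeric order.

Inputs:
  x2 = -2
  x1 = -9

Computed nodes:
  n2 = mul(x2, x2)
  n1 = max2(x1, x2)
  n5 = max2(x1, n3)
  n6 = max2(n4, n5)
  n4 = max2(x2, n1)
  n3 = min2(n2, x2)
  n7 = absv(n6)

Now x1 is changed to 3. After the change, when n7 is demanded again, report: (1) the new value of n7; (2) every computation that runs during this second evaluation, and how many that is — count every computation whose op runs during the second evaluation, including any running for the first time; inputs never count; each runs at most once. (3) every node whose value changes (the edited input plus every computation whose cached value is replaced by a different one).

Demanding n7 again yields 3.
5 computations run: n1, n4, n5, n6, n7.
The nodes whose values change: x1, n1, n4, n5, n6, n7.

First demand of the output computes:
  n1 = max2(-9, -2) = -2
  n2 = mul(-2, -2) = 4
  n3 = min2(4, -2) = -2
  n4 = max2(-2, -2) = -2
  n5 = max2(-9, -2) = -2
  n6 = max2(-2, -2) = -2
  n7 = absv(-2) = 2

After the edit, cleaning proceeds:
  n1: a read changed (x1 -9->3) — executes, giving 3.
  n4: a read changed (n1 -2->3) — executes, giving 3.
  n5: a read changed (x1 -9->3) — executes, giving 3.
  n6: a read changed (n4 -2->3; n5 -2->3) — executes, giving 3.
  n7: a read changed (n6 -2->3) — executes, giving 3.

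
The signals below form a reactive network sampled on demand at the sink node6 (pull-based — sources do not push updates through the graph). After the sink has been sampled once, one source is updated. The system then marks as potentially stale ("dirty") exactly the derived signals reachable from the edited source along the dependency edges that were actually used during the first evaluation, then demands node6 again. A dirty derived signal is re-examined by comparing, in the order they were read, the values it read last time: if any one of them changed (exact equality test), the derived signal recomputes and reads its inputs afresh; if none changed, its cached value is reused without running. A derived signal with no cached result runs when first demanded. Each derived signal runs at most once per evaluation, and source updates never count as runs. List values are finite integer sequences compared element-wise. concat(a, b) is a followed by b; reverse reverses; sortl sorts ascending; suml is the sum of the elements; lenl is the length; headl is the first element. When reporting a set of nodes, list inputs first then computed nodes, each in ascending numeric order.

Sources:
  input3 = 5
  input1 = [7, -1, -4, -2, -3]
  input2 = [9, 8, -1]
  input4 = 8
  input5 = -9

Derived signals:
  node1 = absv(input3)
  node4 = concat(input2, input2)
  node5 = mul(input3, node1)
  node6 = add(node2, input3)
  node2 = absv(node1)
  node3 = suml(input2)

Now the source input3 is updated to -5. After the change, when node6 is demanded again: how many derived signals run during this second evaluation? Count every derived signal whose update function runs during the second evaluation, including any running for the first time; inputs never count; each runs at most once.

Initial pass — values computed on the first demand:
  node1 = absv(5) = 5
  node2 = absv(5) = 5
  node6 = add(5, 5) = 10

Second demand — change propagation:
  node1: re-runs because input3 5->-5; new result 5 (unchanged).
  node2: re-examined; everything it read last time is the same (node1 unchanged) — cache 5 kept, no run.
  node6: re-runs because input3 5->-5; new result 0.

The important point: at node2 every value read last time is unchanged, so the dirty flag clears without a run.

Run set: node1, node6 (2 run).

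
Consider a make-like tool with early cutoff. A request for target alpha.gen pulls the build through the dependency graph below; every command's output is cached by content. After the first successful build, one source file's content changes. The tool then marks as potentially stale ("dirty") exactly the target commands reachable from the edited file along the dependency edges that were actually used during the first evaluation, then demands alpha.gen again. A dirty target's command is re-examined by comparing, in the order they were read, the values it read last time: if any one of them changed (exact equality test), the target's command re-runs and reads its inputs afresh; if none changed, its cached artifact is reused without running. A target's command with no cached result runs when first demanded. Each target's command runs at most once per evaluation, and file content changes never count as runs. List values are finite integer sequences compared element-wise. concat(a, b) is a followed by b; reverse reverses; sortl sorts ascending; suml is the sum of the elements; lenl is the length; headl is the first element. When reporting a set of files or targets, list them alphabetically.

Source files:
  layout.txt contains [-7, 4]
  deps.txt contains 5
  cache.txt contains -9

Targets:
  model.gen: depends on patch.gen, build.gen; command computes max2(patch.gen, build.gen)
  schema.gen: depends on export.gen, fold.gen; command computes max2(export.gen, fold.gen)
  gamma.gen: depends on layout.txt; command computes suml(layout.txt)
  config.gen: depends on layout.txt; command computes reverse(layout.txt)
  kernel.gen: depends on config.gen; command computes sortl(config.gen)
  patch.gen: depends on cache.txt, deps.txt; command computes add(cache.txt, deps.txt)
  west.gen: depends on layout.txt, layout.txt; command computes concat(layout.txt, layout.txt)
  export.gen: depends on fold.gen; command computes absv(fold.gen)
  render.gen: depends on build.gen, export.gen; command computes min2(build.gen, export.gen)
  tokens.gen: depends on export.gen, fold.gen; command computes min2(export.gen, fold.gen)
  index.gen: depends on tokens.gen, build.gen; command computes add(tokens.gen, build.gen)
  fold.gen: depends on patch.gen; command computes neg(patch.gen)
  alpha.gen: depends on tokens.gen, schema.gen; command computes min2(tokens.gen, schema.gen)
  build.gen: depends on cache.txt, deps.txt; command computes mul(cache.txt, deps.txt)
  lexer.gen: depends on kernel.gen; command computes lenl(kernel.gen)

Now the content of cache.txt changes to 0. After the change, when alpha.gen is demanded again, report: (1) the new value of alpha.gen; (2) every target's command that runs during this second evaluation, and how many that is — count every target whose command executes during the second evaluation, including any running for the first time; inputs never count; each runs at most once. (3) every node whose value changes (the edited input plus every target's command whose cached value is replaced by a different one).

First demand of the output computes:
  patch.gen = add(-9, 5) = -4
  fold.gen = neg(-4) = 4
  export.gen = absv(4) = 4
  schema.gen = max2(4, 4) = 4
  tokens.gen = min2(4, 4) = 4
  alpha.gen = min2(4, 4) = 4

After the edit, cleaning proceeds:
  patch.gen: a read changed (cache.txt -9->0) — executes, giving 5.
  fold.gen: a read changed (patch.gen -4->5) — executes, giving -5.
  export.gen: a read changed (fold.gen 4->-5) — executes, giving 5.
  schema.gen: a read changed (export.gen 4->5; fold.gen 4->-5) — executes, giving 5.
  tokens.gen: a read changed (export.gen 4->5; fold.gen 4->-5) — executes, giving -5.
  alpha.gen: a read changed (tokens.gen 4->-5; schema.gen 4->5) — executes, giving -5.

Demanding alpha.gen again yields -5.
6 target commands run: alpha.gen, export.gen, fold.gen, patch.gen, schema.gen, tokens.gen.
The nodes whose values change: alpha.gen, cache.txt, export.gen, fold.gen, patch.gen, schema.gen, tokens.gen.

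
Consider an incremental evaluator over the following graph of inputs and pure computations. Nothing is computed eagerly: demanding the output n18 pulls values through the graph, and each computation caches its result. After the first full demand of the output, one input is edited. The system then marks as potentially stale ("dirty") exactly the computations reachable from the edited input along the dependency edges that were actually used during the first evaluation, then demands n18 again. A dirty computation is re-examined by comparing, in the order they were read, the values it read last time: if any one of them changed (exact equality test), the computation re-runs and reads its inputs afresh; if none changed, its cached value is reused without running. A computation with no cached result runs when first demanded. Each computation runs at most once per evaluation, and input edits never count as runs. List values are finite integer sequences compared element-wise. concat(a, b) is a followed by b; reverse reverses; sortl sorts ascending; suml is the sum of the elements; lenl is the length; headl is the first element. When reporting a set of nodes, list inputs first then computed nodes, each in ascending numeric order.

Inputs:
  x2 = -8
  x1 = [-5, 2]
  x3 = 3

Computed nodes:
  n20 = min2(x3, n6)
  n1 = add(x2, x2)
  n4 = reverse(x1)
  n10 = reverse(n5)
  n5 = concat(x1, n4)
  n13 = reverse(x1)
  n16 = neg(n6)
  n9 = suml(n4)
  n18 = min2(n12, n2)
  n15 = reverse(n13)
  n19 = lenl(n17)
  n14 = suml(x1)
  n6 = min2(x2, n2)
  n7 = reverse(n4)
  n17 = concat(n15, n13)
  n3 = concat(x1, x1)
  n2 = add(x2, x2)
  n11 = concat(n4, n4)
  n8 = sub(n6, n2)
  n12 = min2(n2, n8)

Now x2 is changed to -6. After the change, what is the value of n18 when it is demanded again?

n18 now evaluates to -12.

Initial pass — values computed on the first demand:
  n2 = add(-8, -8) = -16
  n6 = min2(-8, -16) = -16
  n8 = sub(-16, -16) = 0
  n12 = min2(-16, 0) = -16
  n18 = min2(-16, -16) = -16

Second demand — change propagation:
  n2: re-runs because x2 -8->-6; x2 -8->-6; new result -12.
  n6: re-runs because x2 -8->-6; n2 -16->-12; new result -12.
  n8: re-runs because n6 -16->-12; n2 -16->-12; new result 0 (unchanged).
  n12: re-runs because n2 -16->-12; new result -12.
  n18: re-runs because n12 -16->-12; n2 -16->-12; new result -12.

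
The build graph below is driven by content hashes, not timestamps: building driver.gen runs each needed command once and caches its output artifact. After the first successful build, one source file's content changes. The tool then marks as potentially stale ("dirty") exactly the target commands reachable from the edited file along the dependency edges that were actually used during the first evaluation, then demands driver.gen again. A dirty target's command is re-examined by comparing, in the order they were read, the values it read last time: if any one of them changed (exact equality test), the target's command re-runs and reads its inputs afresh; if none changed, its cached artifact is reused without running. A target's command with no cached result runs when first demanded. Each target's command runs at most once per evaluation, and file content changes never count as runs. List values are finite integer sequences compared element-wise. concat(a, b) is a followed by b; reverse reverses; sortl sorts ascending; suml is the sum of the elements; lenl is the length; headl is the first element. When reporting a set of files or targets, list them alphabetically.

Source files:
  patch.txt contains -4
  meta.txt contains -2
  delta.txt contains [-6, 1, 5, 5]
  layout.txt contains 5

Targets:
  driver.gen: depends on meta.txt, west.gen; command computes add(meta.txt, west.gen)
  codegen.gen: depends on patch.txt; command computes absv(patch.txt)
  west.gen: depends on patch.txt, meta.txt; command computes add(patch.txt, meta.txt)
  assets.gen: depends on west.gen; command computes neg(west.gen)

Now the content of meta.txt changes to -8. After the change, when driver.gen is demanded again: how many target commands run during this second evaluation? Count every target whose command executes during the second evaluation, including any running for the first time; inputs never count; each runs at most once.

Run set: driver.gen, west.gen (2 run).

Initial pass — values computed on the first demand:
  west.gen = add(-4, -2) = -6
  driver.gen = add(-2, -6) = -8

Second demand — change propagation:
  west.gen: re-runs because meta.txt -2->-8; new result -12.
  driver.gen: re-runs because meta.txt -2->-8; west.gen -6->-12; new result -20.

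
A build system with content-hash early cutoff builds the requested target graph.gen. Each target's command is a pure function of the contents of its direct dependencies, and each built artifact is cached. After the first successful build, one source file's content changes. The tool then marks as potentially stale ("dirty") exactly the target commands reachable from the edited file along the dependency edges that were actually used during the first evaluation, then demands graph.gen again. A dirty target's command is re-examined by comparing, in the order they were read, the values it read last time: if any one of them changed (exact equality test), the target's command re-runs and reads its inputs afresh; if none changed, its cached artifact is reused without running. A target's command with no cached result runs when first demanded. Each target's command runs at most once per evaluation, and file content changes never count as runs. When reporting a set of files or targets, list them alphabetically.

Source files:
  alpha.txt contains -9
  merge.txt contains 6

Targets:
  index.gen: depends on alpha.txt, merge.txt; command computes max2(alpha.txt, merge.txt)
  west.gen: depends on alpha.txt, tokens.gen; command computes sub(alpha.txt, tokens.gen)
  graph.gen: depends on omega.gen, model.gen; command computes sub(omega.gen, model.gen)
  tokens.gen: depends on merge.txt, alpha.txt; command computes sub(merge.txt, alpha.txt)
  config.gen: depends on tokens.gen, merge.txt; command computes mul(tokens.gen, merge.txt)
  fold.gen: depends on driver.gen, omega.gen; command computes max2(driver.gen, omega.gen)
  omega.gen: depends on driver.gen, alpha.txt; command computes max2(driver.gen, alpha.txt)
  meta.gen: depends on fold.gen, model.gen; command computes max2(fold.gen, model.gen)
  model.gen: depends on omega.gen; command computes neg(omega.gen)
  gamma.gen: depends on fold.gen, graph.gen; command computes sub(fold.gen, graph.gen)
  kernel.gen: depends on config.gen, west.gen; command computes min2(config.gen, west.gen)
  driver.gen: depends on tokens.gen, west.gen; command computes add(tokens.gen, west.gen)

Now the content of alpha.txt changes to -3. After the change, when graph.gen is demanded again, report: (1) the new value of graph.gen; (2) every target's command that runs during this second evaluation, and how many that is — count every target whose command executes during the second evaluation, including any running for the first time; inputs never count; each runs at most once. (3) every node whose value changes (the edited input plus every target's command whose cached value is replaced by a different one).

New value of graph.gen: -6.
Target commands that run: driver.gen, graph.gen, model.gen, omega.gen, tokens.gen, west.gen — 6 in total.
Values that change: alpha.txt, driver.gen, graph.gen, model.gen, omega.gen, tokens.gen, west.gen.

First evaluation (everything demanded from the output):
  tokens.gen = sub(6, -9) = 15
  west.gen = sub(-9, 15) = -24
  driver.gen = add(15, -24) = -9
  omega.gen = max2(-9, -9) = -9
  model.gen = neg(-9) = 9
  graph.gen = sub(-9, 9) = -18

Propagation after the edit:
  tokens.gen: runs — alpha.txt -9->-3; result 9.
  west.gen: runs — alpha.txt -9->-3; tokens.gen 15->9; result -12.
  driver.gen: runs — tokens.gen 15->9; west.gen -24->-12; result -3.
  omega.gen: runs — driver.gen -9->-3; alpha.txt -9->-3; result -3.
  model.gen: runs — omega.gen -9->-3; result 3.
  graph.gen: runs — omega.gen -9->-3; model.gen 9->3; result -6.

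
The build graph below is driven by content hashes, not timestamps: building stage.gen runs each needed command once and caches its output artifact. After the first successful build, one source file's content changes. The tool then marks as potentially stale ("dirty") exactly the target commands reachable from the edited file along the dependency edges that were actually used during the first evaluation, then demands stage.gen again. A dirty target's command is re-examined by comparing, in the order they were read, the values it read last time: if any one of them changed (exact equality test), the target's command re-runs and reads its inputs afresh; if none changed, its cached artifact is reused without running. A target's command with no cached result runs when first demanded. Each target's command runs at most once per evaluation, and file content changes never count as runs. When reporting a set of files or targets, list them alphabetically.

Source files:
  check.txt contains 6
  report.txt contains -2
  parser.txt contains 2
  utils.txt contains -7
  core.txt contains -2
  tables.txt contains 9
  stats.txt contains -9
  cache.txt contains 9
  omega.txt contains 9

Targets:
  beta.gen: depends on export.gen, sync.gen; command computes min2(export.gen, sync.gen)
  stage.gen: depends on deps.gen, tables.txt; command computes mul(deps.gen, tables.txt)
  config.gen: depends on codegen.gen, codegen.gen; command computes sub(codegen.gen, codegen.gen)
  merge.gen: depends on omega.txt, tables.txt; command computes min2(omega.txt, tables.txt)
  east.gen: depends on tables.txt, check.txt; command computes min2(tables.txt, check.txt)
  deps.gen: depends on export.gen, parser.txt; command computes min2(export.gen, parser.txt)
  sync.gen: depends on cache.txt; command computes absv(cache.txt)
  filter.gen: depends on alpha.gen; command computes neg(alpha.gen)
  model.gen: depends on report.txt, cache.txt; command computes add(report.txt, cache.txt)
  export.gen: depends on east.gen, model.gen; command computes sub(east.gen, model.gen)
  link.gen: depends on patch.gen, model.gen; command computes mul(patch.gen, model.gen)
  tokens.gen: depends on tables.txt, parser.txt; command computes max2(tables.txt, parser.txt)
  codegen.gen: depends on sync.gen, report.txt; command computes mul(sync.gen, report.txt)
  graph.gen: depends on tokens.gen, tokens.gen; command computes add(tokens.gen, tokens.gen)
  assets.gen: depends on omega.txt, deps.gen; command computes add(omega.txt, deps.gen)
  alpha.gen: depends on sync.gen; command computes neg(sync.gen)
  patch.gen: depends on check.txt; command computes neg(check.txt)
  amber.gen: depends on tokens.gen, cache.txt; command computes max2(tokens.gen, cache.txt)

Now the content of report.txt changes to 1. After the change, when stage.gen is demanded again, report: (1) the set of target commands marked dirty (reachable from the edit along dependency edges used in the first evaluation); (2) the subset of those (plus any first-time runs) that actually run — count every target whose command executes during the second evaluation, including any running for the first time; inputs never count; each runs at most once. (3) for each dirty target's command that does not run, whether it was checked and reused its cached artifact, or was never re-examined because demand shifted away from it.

Initial pass — values computed on the first demand:
  east.gen = min2(9, 6) = 6
  model.gen = add(-2, 9) = 7
  export.gen = sub(6, 7) = -1
  deps.gen = min2(-1, 2) = -1
  stage.gen = mul(-1, 9) = -9

Second demand — change propagation:
  model.gen: re-runs because report.txt -2->1; new result 10.
  export.gen: re-runs because model.gen 7->10; new result -4.
  deps.gen: re-runs because export.gen -1->-4; new result -4.
  stage.gen: re-runs because deps.gen -1->-4; new result -36.

Dirty set: deps.gen, export.gen, model.gen, stage.gen.
Run set: deps.gen, export.gen, model.gen, stage.gen (4 run).
All dirty target commands ended up running.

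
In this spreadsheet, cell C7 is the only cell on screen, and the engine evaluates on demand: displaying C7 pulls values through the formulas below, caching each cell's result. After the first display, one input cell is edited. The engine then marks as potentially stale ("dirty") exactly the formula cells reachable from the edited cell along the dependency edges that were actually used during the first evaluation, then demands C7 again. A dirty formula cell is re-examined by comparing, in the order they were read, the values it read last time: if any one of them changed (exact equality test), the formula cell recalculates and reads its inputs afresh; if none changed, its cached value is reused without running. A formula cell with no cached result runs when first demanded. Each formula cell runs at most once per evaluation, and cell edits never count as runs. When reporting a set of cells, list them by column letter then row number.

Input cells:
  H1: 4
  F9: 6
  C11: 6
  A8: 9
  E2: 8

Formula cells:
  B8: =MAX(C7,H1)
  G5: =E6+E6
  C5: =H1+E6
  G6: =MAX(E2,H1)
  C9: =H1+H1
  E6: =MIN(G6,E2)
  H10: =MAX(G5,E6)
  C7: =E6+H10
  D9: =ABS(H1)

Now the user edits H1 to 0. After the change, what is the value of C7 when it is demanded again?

C7 now evaluates to 24.
The important point: G6 recomputes to an identical value, and the output ends up unchanged.

Initial pass — values computed on the first demand:
  G6 = MAX(8, 4) = 8
  E6 = MIN(8, 8) = 8
  G5 = 8 + 8 = 16
  H10 = MAX(16, 8) = 16
  C7 = 8 + 16 = 24

Second demand — change propagation:
  G6: re-runs because H1 4->0; new result 8 (unchanged).
  E6: re-examined; everything it read last time is the same (G6 unchanged, E2 unchanged) — cache 8 kept, no run.
  G5: re-examined; everything it read last time is the same (E6 unchanged, E6 unchanged) — cache 16 kept, no run.
  H10: re-examined; everything it read last time is the same (G5 unchanged, E6 unchanged) — cache 16 kept, no run.
  C7: re-examined; everything it read last time is the same (E6 unchanged, H10 unchanged) — cache 24 kept, no run.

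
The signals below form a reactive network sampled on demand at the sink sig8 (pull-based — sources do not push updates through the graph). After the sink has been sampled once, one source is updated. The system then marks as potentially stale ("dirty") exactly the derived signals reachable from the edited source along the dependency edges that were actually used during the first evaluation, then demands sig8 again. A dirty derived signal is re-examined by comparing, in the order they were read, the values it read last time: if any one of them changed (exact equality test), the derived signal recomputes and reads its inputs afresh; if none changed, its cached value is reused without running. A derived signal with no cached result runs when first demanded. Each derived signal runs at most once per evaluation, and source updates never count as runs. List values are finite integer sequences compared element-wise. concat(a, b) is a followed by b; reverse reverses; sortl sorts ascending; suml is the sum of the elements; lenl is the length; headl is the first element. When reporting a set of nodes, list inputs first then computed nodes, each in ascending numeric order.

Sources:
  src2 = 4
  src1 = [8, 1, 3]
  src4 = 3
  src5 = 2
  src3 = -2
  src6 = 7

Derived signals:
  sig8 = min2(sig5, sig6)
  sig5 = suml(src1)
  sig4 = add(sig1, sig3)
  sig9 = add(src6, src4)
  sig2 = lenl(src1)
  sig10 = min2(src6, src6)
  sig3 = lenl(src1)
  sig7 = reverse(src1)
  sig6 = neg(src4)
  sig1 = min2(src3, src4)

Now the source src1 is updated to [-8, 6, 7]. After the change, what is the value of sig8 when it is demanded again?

Initial pass — values computed on the first demand:
  sig5 = suml([8, 1, 3]) = 12
  sig6 = neg(3) = -3
  sig8 = min2(12, -3) = -3

Second demand — change propagation:
  sig5: re-runs because src1 [8, 1, 3]->[-8, 6, 7]; new result 5.
  sig8: re-runs because sig5 12->5; new result -3 (unchanged).

sig8 now evaluates to -3.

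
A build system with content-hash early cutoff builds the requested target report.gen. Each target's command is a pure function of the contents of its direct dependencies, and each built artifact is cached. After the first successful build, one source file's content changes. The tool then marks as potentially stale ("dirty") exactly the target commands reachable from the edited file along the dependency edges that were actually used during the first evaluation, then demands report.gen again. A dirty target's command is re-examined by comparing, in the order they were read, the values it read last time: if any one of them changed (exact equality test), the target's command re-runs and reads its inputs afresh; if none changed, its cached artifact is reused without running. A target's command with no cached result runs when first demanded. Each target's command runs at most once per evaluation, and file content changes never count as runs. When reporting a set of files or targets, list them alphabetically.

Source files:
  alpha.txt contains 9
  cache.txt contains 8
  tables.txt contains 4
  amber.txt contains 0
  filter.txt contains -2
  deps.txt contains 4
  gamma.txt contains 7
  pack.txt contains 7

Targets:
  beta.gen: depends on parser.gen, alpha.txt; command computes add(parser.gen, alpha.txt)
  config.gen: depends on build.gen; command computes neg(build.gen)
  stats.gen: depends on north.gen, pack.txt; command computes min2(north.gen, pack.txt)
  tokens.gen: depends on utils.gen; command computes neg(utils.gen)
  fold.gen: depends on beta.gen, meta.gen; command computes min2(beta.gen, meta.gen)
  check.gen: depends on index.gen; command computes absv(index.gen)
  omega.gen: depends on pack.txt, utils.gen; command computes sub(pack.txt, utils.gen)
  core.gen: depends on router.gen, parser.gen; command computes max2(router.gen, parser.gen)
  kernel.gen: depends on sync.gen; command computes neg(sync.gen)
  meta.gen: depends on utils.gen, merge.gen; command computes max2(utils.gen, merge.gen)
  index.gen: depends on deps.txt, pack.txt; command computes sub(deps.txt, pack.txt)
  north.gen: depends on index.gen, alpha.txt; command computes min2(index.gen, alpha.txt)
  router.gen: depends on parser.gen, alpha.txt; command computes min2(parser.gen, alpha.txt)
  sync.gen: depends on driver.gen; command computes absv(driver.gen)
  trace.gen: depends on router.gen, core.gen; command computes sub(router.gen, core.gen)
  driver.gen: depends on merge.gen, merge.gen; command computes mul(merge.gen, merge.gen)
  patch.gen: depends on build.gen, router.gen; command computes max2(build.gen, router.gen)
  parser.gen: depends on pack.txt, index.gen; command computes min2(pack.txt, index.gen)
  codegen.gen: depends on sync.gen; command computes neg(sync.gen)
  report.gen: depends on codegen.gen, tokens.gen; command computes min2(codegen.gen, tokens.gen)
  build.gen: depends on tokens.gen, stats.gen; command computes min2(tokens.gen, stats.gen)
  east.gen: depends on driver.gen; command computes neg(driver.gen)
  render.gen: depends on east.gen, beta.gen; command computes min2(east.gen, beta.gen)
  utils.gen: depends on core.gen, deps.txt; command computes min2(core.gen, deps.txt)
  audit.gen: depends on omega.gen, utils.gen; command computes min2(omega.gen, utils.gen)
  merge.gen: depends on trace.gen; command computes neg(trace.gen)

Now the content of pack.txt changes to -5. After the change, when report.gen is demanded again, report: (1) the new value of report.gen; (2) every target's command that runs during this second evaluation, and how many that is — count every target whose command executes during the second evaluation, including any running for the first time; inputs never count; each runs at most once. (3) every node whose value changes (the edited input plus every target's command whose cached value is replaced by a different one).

New value of report.gen: 0.
Target commands that run: core.gen, index.gen, parser.gen, report.gen, router.gen, tokens.gen, trace.gen, utils.gen — 8 in total.
Values that change: core.gen, index.gen, pack.txt, parser.gen, router.gen, tokens.gen, utils.gen.
Key observation: the cutoff stops propagation at merge.gen — its inputs' values are unchanged, so it reuses its cache.

First evaluation (everything demanded from the output):
  index.gen = sub(4, 7) = -3
  parser.gen = min2(7, -3) = -3
  router.gen = min2(-3, 9) = -3
  core.gen = max2(-3, -3) = -3
  trace.gen = sub(-3, -3) = 0
  merge.gen = neg(0) = 0
  driver.gen = mul(0, 0) = 0
  sync.gen = absv(0) = 0
  codegen.gen = neg(0) = 0
  utils.gen = min2(-3, 4) = -3
  tokens.gen = neg(-3) = 3
  report.gen = min2(0, 3) = 0

Propagation after the edit:
  index.gen: runs — pack.txt 7->-5; result 9.
  parser.gen: runs — pack.txt 7->-5; index.gen -3->9; result -5.
  router.gen: runs — parser.gen -3->-5; result -5.
  core.gen: runs — router.gen -3->-5; parser.gen -3->-5; result -5.
  trace.gen: runs — router.gen -3->-5; core.gen -3->-5; result 0 (same value as before).
  merge.gen: checked — values it read are unchanged (trace.gen unchanged); reused cached 0 without running.
  driver.gen: checked — values it read are unchanged (merge.gen unchanged, merge.gen unchanged); reused cached 0 without running.
  sync.gen: checked — values it read are unchanged (driver.gen unchanged); reused cached 0 without running.
  codegen.gen: checked — values it read are unchanged (sync.gen unchanged); reused cached 0 without running.
  utils.gen: runs — core.gen -3->-5; result -5.
  tokens.gen: runs — utils.gen -3->-5; result 5.
  report.gen: runs — tokens.gen 3->5; result 0 (same value as before).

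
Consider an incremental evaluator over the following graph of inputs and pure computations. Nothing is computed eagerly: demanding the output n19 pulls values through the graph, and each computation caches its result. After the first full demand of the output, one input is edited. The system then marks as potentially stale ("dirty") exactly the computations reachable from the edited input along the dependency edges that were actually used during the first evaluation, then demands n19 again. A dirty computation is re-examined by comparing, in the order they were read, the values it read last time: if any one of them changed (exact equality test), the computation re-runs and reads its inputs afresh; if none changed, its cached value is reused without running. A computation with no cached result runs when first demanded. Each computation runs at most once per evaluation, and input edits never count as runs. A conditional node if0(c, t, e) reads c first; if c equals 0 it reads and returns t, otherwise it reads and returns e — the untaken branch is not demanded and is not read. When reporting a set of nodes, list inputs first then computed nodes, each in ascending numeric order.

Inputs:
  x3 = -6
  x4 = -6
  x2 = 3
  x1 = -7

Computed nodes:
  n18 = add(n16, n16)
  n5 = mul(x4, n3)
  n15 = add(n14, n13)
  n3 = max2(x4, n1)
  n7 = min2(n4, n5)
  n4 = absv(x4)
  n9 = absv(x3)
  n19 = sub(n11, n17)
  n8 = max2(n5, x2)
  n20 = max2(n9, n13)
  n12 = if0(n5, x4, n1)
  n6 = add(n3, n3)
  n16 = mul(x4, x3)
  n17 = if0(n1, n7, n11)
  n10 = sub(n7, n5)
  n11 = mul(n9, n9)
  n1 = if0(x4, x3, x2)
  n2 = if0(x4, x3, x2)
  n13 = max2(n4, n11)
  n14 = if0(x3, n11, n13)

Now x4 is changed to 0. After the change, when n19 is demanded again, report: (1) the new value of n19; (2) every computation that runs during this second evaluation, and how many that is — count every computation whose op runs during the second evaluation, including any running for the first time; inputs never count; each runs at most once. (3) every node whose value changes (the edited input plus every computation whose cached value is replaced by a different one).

n19 now evaluates to 0.
Run set: n1, n17 (2 run).
Changed values: x4, n1.
The important point: n17 recomputes to an identical value, and the output ends up unchanged.

Initial pass — values computed on the first demand:
  n1 = if0(x4=-6 -> else branch x2) = 3
  n9 = absv(-6) = 6
  n11 = mul(6, 6) = 36
  n17 = if0(n1=3 -> else branch n11) = 36
  n19 = sub(36, 36) = 0

Second demand — change propagation:
  n1: re-runs because x4 -6->0; new result -6.
  n17: re-runs because n1 3->-6; new result 36 (unchanged).
  n19: re-examined; everything it read last time is the same (n11 unchanged, n17 unchanged) — cache 0 kept, no run.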